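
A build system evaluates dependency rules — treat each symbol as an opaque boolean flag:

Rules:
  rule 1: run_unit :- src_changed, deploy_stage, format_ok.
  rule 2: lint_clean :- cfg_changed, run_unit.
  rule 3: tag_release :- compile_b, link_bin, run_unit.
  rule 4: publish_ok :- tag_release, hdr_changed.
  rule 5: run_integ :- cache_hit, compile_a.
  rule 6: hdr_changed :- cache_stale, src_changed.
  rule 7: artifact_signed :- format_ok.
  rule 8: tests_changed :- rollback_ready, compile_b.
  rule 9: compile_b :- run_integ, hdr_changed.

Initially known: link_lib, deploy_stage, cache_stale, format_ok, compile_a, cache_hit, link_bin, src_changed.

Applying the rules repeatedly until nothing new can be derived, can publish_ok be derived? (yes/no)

Round 1: rule 1 [run_unit :- src_changed, deploy_stage, format_ok.]; rule 5 [run_integ :- cache_hit, compile_a.]; rule 6 [hdr_changed :- cache_stale, src_changed.]; rule 7 [artifact_signed :- format_ok.]. Adds run_unit, run_integ, hdr_changed, artifact_signed.
Round 2: rule 9 [compile_b :- run_integ, hdr_changed.]. Adds compile_b.
Round 3: rule 3 [tag_release :- compile_b, link_bin, run_unit.]. Adds tag_release.
Round 4: rule 4 [publish_ok :- tag_release, hdr_changed.]. Adds publish_ok.
publish_ok appears in round 4, so it is derivable.

yes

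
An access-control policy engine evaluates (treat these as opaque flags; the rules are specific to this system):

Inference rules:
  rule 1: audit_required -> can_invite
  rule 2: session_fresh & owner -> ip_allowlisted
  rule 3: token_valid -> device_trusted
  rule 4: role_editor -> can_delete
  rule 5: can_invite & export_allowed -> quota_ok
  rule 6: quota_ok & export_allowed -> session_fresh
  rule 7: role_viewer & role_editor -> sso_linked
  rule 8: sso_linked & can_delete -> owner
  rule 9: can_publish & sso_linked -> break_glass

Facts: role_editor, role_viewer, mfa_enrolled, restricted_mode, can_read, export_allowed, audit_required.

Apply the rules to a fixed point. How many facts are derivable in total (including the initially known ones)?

14

Round 1 — rule 1, rule 4, rule 7, derive can_invite, can_delete, sso_linked.
Round 2 — rule 5, rule 8, derive quota_ok, owner.
Round 3 — rule 6, derive session_fresh.
Round 4 — rule 2, derive ip_allowlisted.
Closure: {audit_required, can_delete, can_invite, can_read, export_allowed, ip_allowlisted, mfa_enrolled, owner, quota_ok, restricted_mode, role_editor, role_viewer, session_fresh, sso_linked} — 14 facts.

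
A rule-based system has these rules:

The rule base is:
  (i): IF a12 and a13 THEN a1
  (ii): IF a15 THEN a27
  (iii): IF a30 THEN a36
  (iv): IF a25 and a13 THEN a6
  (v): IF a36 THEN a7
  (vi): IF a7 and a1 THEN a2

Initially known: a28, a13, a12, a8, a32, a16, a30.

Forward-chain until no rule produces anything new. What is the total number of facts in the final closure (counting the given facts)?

Round 1: (i) [IF a12 and a13 THEN a1]; (iii) [IF a30 THEN a36]. Adds a1, a36.
Round 2: (v) [IF a36 THEN a7]. Adds a7.
Round 3: (vi) [IF a7 and a1 THEN a2]. Adds a2.
Closure: {a1, a12, a13, a16, a2, a28, a30, a32, a36, a7, a8} — 11 facts.

11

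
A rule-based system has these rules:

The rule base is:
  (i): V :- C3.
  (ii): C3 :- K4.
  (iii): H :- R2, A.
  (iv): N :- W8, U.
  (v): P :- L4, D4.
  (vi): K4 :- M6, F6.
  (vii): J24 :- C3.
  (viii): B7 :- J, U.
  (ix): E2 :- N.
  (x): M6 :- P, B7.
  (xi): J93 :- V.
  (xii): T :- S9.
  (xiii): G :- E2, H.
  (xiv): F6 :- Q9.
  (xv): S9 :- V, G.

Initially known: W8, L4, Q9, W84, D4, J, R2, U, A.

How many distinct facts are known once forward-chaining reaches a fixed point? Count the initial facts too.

24

Round 1 fires (iii), (iv), (v), (viii), (xiv), giving H, N, P, B7, F6.
Round 2 fires (ix), (x), giving E2, M6.
Round 3 fires (vi), (xiii), giving K4, G.
Round 4 fires (ii), giving C3.
Round 5 fires (i), (vii), giving V, J24.
Round 6 fires (xi), (xv), giving J93, S9.
Round 7 fires (xii), giving T.
Closure: {A, B7, C3, D4, E2, F6, G, H, J, J24, J93, K4, L4, M6, N, P, Q9, R2, S9, T, U, V, W8, W84} — 24 facts.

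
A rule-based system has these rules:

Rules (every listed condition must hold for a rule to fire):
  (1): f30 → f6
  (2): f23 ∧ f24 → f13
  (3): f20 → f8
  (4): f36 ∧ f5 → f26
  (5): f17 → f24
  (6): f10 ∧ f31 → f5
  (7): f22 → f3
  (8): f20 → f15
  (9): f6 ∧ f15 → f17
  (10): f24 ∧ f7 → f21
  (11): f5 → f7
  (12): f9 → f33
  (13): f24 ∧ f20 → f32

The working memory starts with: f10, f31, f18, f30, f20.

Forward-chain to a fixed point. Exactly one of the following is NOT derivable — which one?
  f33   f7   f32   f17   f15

Round 1 fires (1), (3), (6), (8), giving f6, f8, f5, f15.
Round 2 fires (9), (11), giving f17, f7.
Round 3 fires (5), giving f24.
Round 4 fires (10), (13), giving f21, f32.
Derived: f17 (round 2), f15 (round 1), f32 (round 4), f7 (round 2). f33 never appears in any round.

f33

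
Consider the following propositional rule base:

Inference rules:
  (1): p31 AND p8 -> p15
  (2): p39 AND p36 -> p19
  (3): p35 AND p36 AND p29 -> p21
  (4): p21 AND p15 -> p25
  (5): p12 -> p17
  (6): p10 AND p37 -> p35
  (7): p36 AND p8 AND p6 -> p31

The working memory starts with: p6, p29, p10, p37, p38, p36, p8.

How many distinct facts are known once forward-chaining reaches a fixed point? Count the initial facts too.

12

[1] (6) [p10 AND p37 -> p35]; (7) [p36 AND p8 AND p6 -> p31]. ⇒ new: p35, p31.
[2] (1) [p31 AND p8 -> p15]; (3) [p35 AND p36 AND p29 -> p21]. ⇒ new: p15, p21.
[3] (4) [p21 AND p15 -> p25]. ⇒ new: p25.
Closure: {p10, p15, p21, p25, p29, p31, p35, p36, p37, p38, p6, p8} — 12 facts.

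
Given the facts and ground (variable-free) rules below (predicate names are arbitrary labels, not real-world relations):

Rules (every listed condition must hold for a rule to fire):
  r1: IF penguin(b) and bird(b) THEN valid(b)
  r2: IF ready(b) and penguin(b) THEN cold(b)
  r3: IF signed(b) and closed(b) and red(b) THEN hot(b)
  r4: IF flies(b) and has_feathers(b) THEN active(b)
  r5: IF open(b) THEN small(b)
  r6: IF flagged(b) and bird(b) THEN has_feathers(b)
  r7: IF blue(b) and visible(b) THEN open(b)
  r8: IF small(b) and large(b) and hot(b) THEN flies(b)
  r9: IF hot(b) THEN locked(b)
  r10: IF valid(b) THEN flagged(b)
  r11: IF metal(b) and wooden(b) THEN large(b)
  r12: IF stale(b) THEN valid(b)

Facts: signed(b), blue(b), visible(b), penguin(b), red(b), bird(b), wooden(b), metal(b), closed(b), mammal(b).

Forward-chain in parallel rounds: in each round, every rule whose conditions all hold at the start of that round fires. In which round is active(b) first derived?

Round 1 — r1, r3, r7, r11, derive valid(b), hot(b), open(b), large(b).
Round 2 — r5, r9, r10, derive small(b), locked(b), flagged(b).
Round 3 — r6, r8, derive has_feathers(b), flies(b).
Round 4 — r4, derive active(b).
active(b) first appears in round 4.

4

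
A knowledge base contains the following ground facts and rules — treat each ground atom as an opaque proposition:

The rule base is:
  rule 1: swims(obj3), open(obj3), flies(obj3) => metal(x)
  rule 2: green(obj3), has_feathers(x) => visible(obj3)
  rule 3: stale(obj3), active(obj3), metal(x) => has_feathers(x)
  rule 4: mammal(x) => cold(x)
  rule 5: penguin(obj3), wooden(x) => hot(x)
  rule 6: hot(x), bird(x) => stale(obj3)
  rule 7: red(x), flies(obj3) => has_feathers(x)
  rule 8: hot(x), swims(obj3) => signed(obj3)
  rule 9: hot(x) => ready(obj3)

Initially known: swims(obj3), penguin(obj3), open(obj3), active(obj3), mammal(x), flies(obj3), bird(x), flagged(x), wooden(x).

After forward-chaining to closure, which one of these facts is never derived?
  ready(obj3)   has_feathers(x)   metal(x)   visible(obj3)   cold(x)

Round 1: rule 1 [swims(obj3), open(obj3), flies(obj3) => metal(x)]; rule 4 [mammal(x) => cold(x)]; rule 5 [penguin(obj3), wooden(x) => hot(x)]. New: metal(x), cold(x), hot(x).
Round 2: rule 6 [hot(x), bird(x) => stale(obj3)]; rule 8 [hot(x), swims(obj3) => signed(obj3)]; rule 9 [hot(x) => ready(obj3)]. New: stale(obj3), signed(obj3), ready(obj3).
Round 3: rule 3 [stale(obj3), active(obj3), metal(x) => has_feathers(x)]. New: has_feathers(x).
Derived: ready(obj3) (round 2), metal(x) (round 1), cold(x) (round 1), has_feathers(x) (round 3). visible(obj3) never appears in any round.

visible(obj3)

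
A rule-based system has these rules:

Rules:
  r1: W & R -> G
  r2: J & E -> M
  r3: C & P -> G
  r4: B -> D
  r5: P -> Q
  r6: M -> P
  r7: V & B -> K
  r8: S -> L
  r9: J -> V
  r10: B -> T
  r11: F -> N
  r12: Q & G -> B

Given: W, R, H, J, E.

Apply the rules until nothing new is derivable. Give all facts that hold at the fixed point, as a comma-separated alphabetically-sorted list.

B, D, E, G, H, J, K, M, P, Q, R, T, V, W

Round 1 fires r1, r2, r9, giving G, M, V.
Round 2 fires r6, giving P.
Round 3 fires r5, giving Q.
Round 4 fires r12, giving B.
Round 5 fires r4, r7, r10, giving D, K, T.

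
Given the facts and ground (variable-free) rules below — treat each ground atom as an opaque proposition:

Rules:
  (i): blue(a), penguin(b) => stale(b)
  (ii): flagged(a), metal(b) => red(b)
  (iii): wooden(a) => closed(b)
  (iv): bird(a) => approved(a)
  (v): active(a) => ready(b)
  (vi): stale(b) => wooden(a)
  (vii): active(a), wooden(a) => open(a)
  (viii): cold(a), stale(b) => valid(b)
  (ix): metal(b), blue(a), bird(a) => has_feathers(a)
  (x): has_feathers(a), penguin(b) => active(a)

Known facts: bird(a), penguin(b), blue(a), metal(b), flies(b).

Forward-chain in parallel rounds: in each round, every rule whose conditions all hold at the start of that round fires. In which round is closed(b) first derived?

3

Round 1: (i) [blue(a), penguin(b) => stale(b)]; (iv) [bird(a) => approved(a)]; (ix) [metal(b), blue(a), bird(a) => has_feathers(a)]. Adds stale(b), approved(a), has_feathers(a).
Round 2: (vi) [stale(b) => wooden(a)]; (x) [has_feathers(a), penguin(b) => active(a)]. Adds wooden(a), active(a).
Round 3: (iii) [wooden(a) => closed(b)]; (v) [active(a) => ready(b)]; (vii) [active(a), wooden(a) => open(a)]. Adds closed(b), ready(b), open(a).
closed(b) first appears in round 3.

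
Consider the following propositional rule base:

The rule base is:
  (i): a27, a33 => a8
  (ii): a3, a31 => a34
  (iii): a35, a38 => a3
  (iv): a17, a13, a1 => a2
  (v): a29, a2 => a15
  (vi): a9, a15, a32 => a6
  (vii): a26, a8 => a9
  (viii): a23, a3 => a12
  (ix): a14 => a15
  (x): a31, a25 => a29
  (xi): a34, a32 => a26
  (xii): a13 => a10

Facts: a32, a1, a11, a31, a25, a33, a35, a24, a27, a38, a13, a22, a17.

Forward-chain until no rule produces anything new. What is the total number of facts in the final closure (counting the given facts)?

23

Round 1 — (i), (iii), (iv), (x), (xii), derive a8, a3, a2, a29, a10.
Round 2 — (ii), (v), derive a34, a15.
Round 3 — (xi), derive a26.
Round 4 — (vii), derive a9.
Round 5 — (vi), derive a6.
Closure: {a1, a10, a11, a13, a15, a17, a2, a22, a24, a25, a26, a27, a29, a3, a31, a32, a33, a34, a35, a38, a6, a8, a9} — 23 facts.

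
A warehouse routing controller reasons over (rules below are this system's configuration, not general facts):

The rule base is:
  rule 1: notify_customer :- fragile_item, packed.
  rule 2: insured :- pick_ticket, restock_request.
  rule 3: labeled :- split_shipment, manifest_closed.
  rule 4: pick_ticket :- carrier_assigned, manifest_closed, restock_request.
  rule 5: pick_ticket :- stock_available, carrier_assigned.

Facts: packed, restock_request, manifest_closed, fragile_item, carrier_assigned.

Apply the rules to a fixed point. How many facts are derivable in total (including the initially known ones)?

8

Round 1 — rule 1, rule 4, derive notify_customer, pick_ticket.
Round 2 — rule 2, derive insured.
Closure: {carrier_assigned, fragile_item, insured, manifest_closed, notify_customer, packed, pick_ticket, restock_request} — 8 facts.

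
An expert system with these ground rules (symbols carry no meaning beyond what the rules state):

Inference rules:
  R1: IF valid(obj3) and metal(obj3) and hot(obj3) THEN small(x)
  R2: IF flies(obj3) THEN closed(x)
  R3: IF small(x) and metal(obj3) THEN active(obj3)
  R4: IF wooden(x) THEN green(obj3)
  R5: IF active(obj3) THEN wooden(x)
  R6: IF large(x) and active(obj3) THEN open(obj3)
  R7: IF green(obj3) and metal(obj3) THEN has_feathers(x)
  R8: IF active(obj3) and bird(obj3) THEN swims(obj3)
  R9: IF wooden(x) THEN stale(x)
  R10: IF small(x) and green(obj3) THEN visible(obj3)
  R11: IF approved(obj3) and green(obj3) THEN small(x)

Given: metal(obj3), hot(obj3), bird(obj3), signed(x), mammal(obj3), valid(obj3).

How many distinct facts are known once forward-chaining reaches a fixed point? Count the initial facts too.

Round 1 — R1, derive small(x).
Round 2 — R3, derive active(obj3).
Round 3 — R5, R8, derive wooden(x), swims(obj3).
Round 4 — R4, R9, derive green(obj3), stale(x).
Round 5 — R7, R10, derive has_feathers(x), visible(obj3).
Closure: {active(obj3), bird(obj3), green(obj3), has_feathers(x), hot(obj3), mammal(obj3), metal(obj3), signed(x), small(x), stale(x), swims(obj3), valid(obj3), visible(obj3), wooden(x)} — 14 facts.

14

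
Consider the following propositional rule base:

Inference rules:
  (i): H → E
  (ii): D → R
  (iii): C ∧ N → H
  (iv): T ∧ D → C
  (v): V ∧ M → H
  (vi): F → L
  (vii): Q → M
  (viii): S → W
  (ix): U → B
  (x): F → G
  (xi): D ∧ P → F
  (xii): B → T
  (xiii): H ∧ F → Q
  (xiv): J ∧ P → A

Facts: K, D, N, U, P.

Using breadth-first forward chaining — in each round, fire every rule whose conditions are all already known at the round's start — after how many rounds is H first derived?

Round 1 fires (ii), (ix), (xi), giving R, B, F.
Round 2 fires (vi), (x), (xii), giving L, G, T.
Round 3 fires (iv), giving C.
Round 4 fires (iii), giving H.
H first appears in round 4.

4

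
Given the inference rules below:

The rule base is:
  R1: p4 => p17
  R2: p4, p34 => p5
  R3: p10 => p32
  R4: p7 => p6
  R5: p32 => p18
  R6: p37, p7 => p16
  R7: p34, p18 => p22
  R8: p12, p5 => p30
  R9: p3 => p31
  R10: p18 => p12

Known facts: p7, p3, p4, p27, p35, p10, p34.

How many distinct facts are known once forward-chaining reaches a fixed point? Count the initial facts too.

16

Round 1: R1 [p4 => p17]; R2 [p4, p34 => p5]; R3 [p10 => p32]; R4 [p7 => p6]; R9 [p3 => p31]. Adds p17, p5, p32, p6, p31.
Round 2: R5 [p32 => p18]. Adds p18.
Round 3: R7 [p34, p18 => p22]; R10 [p18 => p12]. Adds p22, p12.
Round 4: R8 [p12, p5 => p30]. Adds p30.
Closure: {p10, p12, p17, p18, p22, p27, p3, p30, p31, p32, p34, p35, p4, p5, p6, p7} — 16 facts.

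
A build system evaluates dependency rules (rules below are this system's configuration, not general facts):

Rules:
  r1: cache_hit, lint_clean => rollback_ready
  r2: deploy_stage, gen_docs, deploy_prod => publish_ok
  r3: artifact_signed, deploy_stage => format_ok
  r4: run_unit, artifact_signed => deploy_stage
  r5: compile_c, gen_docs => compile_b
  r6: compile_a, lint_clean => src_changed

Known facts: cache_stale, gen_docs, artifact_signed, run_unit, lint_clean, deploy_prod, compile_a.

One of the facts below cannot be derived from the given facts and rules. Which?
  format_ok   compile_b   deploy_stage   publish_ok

compile_b

Round 1: r4 [run_unit, artifact_signed => deploy_stage]; r6 [compile_a, lint_clean => src_changed]. New: deploy_stage, src_changed.
Round 2: r2 [deploy_stage, gen_docs, deploy_prod => publish_ok]; r3 [artifact_signed, deploy_stage => format_ok]. New: publish_ok, format_ok.
Derived: publish_ok (round 2), format_ok (round 2), deploy_stage (round 1). compile_b never appears in any round.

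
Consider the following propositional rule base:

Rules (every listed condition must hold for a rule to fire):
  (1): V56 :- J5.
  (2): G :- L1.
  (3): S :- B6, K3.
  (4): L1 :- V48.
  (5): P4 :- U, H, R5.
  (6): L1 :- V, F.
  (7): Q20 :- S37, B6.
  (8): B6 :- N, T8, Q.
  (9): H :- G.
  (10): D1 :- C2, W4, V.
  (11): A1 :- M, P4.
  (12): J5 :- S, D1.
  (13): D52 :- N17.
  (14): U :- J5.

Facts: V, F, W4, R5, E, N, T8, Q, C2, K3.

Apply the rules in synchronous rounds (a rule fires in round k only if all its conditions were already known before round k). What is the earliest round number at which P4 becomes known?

5

Round 1 — (6), (8), (10), derive L1, B6, D1.
Round 2 — (2), (3), derive G, S.
Round 3 — (9), (12), derive H, J5.
Round 4 — (1), (14), derive V56, U.
Round 5 — (5), derive P4.
P4 first appears in round 5.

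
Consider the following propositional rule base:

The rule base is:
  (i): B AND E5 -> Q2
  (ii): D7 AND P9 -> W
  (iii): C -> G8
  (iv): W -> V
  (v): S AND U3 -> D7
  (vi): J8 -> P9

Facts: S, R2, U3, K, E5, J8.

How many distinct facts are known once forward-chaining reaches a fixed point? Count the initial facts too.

10

Round 1 — (v), (vi), derive D7, P9.
Round 2 — (ii), derive W.
Round 3 — (iv), derive V.
Closure: {D7, E5, J8, K, P9, R2, S, U3, V, W} — 10 facts.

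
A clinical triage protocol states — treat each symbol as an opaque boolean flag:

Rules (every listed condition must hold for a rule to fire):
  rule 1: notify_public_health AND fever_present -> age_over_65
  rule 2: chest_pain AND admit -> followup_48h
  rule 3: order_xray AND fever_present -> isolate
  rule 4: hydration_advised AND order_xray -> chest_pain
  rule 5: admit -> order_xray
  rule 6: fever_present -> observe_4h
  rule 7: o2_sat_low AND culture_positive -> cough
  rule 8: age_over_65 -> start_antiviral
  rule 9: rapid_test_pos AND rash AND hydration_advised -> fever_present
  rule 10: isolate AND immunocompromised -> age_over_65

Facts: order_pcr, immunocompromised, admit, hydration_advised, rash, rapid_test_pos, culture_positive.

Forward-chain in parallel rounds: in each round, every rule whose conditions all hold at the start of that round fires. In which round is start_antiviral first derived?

Round 1: rule 5 [admit -> order_xray]; rule 9 [rapid_test_pos AND rash AND hydration_advised -> fever_present]. New: order_xray, fever_present.
Round 2: rule 3 [order_xray AND fever_present -> isolate]; rule 4 [hydration_advised AND order_xray -> chest_pain]; rule 6 [fever_present -> observe_4h]. New: isolate, chest_pain, observe_4h.
Round 3: rule 2 [chest_pain AND admit -> followup_48h]; rule 10 [isolate AND immunocompromised -> age_over_65]. New: followup_48h, age_over_65.
Round 4: rule 8 [age_over_65 -> start_antiviral]. New: start_antiviral.
start_antiviral first appears in round 4.

4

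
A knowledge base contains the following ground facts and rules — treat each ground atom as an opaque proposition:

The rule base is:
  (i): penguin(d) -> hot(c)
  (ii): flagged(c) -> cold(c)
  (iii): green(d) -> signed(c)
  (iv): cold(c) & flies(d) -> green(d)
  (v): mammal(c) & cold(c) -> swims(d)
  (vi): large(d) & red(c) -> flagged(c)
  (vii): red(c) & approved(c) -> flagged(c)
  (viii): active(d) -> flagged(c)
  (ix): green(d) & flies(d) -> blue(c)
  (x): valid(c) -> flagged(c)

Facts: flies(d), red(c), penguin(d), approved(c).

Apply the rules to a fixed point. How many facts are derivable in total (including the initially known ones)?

Round 1 — (i), (vii), derive hot(c), flagged(c).
Round 2 — (ii), derive cold(c).
Round 3 — (iv), derive green(d).
Round 4 — (iii), (ix), derive signed(c), blue(c).
Closure: {approved(c), blue(c), cold(c), flagged(c), flies(d), green(d), hot(c), penguin(d), red(c), signed(c)} — 10 facts.

10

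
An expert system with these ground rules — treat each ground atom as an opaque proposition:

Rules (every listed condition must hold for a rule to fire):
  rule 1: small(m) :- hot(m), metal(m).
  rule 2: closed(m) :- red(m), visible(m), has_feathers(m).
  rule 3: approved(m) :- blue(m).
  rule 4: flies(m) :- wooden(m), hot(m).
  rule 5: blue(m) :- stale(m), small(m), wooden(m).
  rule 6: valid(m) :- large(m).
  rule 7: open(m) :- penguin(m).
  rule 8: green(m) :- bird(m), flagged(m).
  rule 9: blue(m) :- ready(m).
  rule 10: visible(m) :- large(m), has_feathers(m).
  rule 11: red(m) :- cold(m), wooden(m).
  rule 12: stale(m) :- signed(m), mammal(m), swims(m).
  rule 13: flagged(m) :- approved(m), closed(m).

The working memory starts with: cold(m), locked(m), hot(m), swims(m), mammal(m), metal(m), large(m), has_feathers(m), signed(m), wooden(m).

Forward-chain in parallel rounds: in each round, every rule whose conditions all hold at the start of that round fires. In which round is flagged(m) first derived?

4

[1] rule 1 [small(m) :- hot(m), metal(m).]; rule 4 [flies(m) :- wooden(m), hot(m).]; rule 6 [valid(m) :- large(m).]; rule 10 [visible(m) :- large(m), has_feathers(m).]; rule 11 [red(m) :- cold(m), wooden(m).]; rule 12 [stale(m) :- signed(m), mammal(m), swims(m).]. ⇒ new: small(m), flies(m), valid(m), visible(m), red(m), stale(m).
[2] rule 2 [closed(m) :- red(m), visible(m), has_feathers(m).]; rule 5 [blue(m) :- stale(m), small(m), wooden(m).]. ⇒ new: closed(m), blue(m).
[3] rule 3 [approved(m) :- blue(m).]. ⇒ new: approved(m).
[4] rule 13 [flagged(m) :- approved(m), closed(m).]. ⇒ new: flagged(m).
flagged(m) first appears in round 4.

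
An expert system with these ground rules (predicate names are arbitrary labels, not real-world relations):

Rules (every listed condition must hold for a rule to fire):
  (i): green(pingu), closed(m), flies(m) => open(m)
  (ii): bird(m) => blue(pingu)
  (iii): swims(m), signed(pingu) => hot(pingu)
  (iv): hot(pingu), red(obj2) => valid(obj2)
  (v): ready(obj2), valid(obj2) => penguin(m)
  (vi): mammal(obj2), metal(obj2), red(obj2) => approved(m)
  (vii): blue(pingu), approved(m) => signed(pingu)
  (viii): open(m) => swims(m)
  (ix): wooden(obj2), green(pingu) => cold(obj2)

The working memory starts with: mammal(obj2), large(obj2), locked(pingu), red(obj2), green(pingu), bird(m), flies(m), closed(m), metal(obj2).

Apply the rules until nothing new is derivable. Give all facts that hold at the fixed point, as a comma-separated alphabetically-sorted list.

Round 1: (i) [green(pingu), closed(m), flies(m) => open(m)]; (ii) [bird(m) => blue(pingu)]; (vi) [mammal(obj2), metal(obj2), red(obj2) => approved(m)]. New: open(m), blue(pingu), approved(m).
Round 2: (vii) [blue(pingu), approved(m) => signed(pingu)]; (viii) [open(m) => swims(m)]. New: signed(pingu), swims(m).
Round 3: (iii) [swims(m), signed(pingu) => hot(pingu)]. New: hot(pingu).
Round 4: (iv) [hot(pingu), red(obj2) => valid(obj2)]. New: valid(obj2).

approved(m), bird(m), blue(pingu), closed(m), flies(m), green(pingu), hot(pingu), large(obj2), locked(pingu), mammal(obj2), metal(obj2), open(m), red(obj2), signed(pingu), swims(m), valid(obj2)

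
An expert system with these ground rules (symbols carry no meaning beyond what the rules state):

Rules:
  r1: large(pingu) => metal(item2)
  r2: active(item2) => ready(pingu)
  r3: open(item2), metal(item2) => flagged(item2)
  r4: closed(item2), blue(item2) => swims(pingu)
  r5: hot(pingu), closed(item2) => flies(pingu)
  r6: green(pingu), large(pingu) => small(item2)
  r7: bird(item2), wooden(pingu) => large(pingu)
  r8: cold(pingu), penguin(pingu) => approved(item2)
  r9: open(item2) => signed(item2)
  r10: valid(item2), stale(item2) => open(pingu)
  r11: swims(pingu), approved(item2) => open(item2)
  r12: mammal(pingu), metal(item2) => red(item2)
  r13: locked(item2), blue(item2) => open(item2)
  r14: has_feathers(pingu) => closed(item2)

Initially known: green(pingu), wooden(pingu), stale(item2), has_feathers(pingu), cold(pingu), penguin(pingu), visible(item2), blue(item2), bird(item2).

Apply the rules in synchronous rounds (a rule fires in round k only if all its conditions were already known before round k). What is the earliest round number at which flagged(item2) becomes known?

Round 1 fires r7, r8, r14, giving large(pingu), approved(item2), closed(item2).
Round 2 fires r1, r4, r6, giving metal(item2), swims(pingu), small(item2).
Round 3 fires r11, giving open(item2).
Round 4 fires r3, r9, giving flagged(item2), signed(item2).
flagged(item2) first appears in round 4.

4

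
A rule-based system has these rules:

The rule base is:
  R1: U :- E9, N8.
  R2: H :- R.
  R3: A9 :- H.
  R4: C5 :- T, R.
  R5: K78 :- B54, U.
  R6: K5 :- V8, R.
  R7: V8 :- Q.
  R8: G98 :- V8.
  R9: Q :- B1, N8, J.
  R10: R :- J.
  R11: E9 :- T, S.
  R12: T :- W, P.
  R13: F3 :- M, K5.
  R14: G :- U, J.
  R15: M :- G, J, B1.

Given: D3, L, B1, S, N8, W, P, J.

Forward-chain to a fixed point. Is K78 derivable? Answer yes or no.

no

Round 1 — R9, R10, R12, derive Q, R, T.
Round 2 — R2, R4, R7, R11, derive H, C5, V8, E9.
Round 3 — R1, R3, R6, R8, derive U, A9, K5, G98.
Round 4 — R14, derive G.
Round 5 — R15, derive M.
Round 6 — R13, derive F3.
Fixed point reached. K78 is concluded only by R5; R5 needs B54 (never derived).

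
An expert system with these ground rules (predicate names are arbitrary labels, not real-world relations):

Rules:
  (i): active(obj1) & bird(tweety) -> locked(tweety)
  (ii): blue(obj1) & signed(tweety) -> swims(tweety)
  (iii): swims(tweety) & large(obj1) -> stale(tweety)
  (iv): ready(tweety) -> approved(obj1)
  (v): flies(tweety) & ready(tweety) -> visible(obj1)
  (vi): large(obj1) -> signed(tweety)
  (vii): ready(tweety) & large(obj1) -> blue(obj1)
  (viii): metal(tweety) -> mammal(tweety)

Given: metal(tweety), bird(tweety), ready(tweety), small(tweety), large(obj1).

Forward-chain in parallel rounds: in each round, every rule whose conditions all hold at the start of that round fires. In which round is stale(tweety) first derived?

Round 1 fires (iv), (vi), (vii), (viii), giving approved(obj1), signed(tweety), blue(obj1), mammal(tweety).
Round 2 fires (ii), giving swims(tweety).
Round 3 fires (iii), giving stale(tweety).
stale(tweety) first appears in round 3.

3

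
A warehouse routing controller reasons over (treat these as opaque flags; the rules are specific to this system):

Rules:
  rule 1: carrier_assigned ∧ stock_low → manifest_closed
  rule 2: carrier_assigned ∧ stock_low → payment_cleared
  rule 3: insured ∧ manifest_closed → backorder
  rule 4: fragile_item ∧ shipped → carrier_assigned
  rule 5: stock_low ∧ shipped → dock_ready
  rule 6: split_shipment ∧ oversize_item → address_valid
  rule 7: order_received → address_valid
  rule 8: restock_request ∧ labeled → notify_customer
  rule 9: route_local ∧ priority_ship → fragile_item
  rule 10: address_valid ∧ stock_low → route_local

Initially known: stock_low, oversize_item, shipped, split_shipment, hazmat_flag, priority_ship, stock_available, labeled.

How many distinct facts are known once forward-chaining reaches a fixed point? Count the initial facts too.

Round 1 — rule 5, rule 6, derive dock_ready, address_valid.
Round 2 — rule 10, derive route_local.
Round 3 — rule 9, derive fragile_item.
Round 4 — rule 4, derive carrier_assigned.
Round 5 — rule 1, rule 2, derive manifest_closed, payment_cleared.
Closure: {address_valid, carrier_assigned, dock_ready, fragile_item, hazmat_flag, labeled, manifest_closed, oversize_item, payment_cleared, priority_ship, route_local, shipped, split_shipment, stock_available, stock_low} — 15 facts.

15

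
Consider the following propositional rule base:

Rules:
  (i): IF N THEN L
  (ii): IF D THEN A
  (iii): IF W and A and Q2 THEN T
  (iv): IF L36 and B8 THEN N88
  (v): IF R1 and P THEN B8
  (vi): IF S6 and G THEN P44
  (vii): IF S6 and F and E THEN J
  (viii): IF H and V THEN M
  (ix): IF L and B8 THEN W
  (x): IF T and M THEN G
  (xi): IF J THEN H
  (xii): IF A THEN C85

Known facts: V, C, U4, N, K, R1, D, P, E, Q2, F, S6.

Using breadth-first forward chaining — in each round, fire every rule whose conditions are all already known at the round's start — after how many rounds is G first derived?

4

Round 1: (i) [IF N THEN L]; (ii) [IF D THEN A]; (v) [IF R1 and P THEN B8]; (vii) [IF S6 and F and E THEN J]. Adds L, A, B8, J.
Round 2: (ix) [IF L and B8 THEN W]; (xi) [IF J THEN H]; (xii) [IF A THEN C85]. Adds W, H, C85.
Round 3: (iii) [IF W and A and Q2 THEN T]; (viii) [IF H and V THEN M]. Adds T, M.
Round 4: (x) [IF T and M THEN G]. Adds G.
G first appears in round 4.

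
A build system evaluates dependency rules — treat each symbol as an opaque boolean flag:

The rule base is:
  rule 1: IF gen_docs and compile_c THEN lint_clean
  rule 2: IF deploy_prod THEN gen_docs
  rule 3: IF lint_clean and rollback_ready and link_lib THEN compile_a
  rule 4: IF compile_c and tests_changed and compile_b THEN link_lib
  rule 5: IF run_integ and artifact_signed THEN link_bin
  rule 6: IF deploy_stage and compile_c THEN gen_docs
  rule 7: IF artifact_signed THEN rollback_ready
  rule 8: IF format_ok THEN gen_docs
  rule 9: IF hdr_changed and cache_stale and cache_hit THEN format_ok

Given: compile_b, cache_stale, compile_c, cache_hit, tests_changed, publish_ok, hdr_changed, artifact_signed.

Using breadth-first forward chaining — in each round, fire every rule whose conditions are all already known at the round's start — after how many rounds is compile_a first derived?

Round 1: rule 4 [IF compile_c and tests_changed and compile_b THEN link_lib]; rule 7 [IF artifact_signed THEN rollback_ready]; rule 9 [IF hdr_changed and cache_stale and cache_hit THEN format_ok]. New: link_lib, rollback_ready, format_ok.
Round 2: rule 8 [IF format_ok THEN gen_docs]. New: gen_docs.
Round 3: rule 1 [IF gen_docs and compile_c THEN lint_clean]. New: lint_clean.
Round 4: rule 3 [IF lint_clean and rollback_ready and link_lib THEN compile_a]. New: compile_a.
compile_a first appears in round 4.

4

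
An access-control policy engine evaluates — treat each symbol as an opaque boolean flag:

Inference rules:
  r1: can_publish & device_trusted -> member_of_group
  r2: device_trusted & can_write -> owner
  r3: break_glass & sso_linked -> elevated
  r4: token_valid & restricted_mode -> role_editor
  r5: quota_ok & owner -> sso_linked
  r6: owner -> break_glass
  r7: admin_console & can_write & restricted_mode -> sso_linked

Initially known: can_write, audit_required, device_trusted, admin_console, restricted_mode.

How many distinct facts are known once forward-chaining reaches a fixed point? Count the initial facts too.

9

Round 1: r2 [device_trusted & can_write -> owner]; r7 [admin_console & can_write & restricted_mode -> sso_linked]. New: owner, sso_linked.
Round 2: r6 [owner -> break_glass]. New: break_glass.
Round 3: r3 [break_glass & sso_linked -> elevated]. New: elevated.
Closure: {admin_console, audit_required, break_glass, can_write, device_trusted, elevated, owner, restricted_mode, sso_linked} — 9 facts.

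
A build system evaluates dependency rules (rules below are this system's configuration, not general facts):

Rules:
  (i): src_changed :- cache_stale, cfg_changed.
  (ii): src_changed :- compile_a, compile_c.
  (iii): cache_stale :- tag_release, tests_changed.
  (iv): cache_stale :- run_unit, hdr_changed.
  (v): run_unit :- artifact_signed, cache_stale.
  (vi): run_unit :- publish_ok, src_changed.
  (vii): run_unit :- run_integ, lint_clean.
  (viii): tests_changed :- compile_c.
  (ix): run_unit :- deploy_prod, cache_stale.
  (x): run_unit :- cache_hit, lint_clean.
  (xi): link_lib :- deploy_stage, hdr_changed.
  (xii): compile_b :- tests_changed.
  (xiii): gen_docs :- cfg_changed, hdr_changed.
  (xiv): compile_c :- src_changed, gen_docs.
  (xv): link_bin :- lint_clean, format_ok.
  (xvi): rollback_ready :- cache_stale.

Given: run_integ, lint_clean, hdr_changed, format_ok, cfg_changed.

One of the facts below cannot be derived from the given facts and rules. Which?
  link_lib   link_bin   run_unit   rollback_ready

link_lib

Round 1 fires (vii), (xiii), (xv), giving run_unit, gen_docs, link_bin.
Round 2 fires (iv), giving cache_stale.
Round 3 fires (i), (xvi), giving src_changed, rollback_ready.
Round 4 fires (xiv), giving compile_c.
Round 5 fires (viii), giving tests_changed.
Round 6 fires (xii), giving compile_b.
Derived: rollback_ready (round 3), link_bin (round 1), run_unit (round 1). link_lib never appears in any round.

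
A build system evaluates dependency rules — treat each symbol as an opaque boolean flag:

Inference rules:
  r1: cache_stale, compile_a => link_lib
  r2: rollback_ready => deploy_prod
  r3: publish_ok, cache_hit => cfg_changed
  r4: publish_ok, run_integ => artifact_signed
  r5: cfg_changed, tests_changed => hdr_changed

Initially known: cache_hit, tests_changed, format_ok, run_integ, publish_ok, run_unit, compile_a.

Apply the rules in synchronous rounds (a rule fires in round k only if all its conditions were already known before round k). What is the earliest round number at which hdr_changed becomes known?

Round 1 fires r3, r4, giving cfg_changed, artifact_signed.
Round 2 fires r5, giving hdr_changed.
hdr_changed first appears in round 2.

2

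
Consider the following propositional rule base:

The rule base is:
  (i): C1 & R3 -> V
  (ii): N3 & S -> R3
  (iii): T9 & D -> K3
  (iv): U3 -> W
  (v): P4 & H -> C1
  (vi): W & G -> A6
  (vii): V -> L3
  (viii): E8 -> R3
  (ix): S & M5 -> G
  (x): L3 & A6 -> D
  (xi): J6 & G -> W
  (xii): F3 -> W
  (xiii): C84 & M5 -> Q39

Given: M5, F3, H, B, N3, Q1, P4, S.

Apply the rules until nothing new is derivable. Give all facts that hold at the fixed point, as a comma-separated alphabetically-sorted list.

A6, B, C1, D, F3, G, H, L3, M5, N3, P4, Q1, R3, S, V, W

Round 1: (ii) [N3 & S -> R3]; (v) [P4 & H -> C1]; (ix) [S & M5 -> G]; (xii) [F3 -> W]. Adds R3, C1, G, W.
Round 2: (i) [C1 & R3 -> V]; (vi) [W & G -> A6]. Adds V, A6.
Round 3: (vii) [V -> L3]. Adds L3.
Round 4: (x) [L3 & A6 -> D]. Adds D.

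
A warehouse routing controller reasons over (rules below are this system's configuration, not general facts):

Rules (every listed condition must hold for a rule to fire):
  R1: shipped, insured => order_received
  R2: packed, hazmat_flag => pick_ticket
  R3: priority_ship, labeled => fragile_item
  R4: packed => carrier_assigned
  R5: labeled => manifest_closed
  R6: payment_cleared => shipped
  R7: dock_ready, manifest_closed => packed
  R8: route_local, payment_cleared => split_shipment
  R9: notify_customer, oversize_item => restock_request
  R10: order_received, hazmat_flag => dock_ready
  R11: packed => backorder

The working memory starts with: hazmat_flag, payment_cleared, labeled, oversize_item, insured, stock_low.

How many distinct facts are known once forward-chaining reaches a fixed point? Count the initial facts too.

Round 1 fires R5, R6, giving manifest_closed, shipped.
Round 2 fires R1, giving order_received.
Round 3 fires R10, giving dock_ready.
Round 4 fires R7, giving packed.
Round 5 fires R2, R4, R11, giving pick_ticket, carrier_assigned, backorder.
Closure: {backorder, carrier_assigned, dock_ready, hazmat_flag, insured, labeled, manifest_closed, order_received, oversize_item, packed, payment_cleared, pick_ticket, shipped, stock_low} — 14 facts.

14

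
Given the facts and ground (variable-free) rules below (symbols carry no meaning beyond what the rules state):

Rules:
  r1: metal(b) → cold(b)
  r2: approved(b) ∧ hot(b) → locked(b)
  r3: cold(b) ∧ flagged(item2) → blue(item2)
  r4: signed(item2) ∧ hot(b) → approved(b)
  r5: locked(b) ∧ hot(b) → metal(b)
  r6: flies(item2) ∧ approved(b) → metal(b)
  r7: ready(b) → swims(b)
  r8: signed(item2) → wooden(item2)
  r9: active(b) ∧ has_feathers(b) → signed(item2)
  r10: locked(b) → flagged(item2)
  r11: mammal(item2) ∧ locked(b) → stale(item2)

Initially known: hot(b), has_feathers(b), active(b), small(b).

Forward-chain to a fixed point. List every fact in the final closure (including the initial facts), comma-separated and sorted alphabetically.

Round 1: r9 [active(b) ∧ has_feathers(b) → signed(item2)]. Adds signed(item2).
Round 2: r4 [signed(item2) ∧ hot(b) → approved(b)]; r8 [signed(item2) → wooden(item2)]. Adds approved(b), wooden(item2).
Round 3: r2 [approved(b) ∧ hot(b) → locked(b)]. Adds locked(b).
Round 4: r5 [locked(b) ∧ hot(b) → metal(b)]; r10 [locked(b) → flagged(item2)]. Adds metal(b), flagged(item2).
Round 5: r1 [metal(b) → cold(b)]. Adds cold(b).
Round 6: r3 [cold(b) ∧ flagged(item2) → blue(item2)]. Adds blue(item2).

active(b), approved(b), blue(item2), cold(b), flagged(item2), has_feathers(b), hot(b), locked(b), metal(b), signed(item2), small(b), wooden(item2)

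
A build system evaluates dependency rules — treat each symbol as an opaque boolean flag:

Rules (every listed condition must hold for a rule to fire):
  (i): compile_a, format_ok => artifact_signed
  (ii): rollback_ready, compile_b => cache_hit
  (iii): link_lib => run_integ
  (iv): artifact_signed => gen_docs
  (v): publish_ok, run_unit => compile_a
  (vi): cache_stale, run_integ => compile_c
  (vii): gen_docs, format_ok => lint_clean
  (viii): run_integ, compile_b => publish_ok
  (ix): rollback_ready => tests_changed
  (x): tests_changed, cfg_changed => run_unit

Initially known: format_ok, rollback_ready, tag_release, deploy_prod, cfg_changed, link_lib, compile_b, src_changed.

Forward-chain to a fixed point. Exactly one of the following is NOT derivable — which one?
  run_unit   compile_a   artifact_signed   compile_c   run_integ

compile_c

Round 1 fires (ii), (iii), (ix), giving cache_hit, run_integ, tests_changed.
Round 2 fires (viii), (x), giving publish_ok, run_unit.
Round 3 fires (v), giving compile_a.
Round 4 fires (i), giving artifact_signed.
Round 5 fires (iv), giving gen_docs.
Round 6 fires (vii), giving lint_clean.
Derived: run_integ (round 1), compile_a (round 3), artifact_signed (round 4), run_unit (round 2). compile_c never appears in any round.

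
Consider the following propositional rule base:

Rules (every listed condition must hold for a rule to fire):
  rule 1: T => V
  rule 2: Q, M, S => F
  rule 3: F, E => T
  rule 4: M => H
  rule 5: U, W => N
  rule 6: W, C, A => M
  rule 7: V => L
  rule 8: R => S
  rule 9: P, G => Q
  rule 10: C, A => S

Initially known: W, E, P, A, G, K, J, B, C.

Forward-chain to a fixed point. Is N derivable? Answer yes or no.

Round 1: rule 6 [W, C, A => M]; rule 9 [P, G => Q]; rule 10 [C, A => S]. New: M, Q, S.
Round 2: rule 2 [Q, M, S => F]; rule 4 [M => H]. New: F, H.
Round 3: rule 3 [F, E => T]. New: T.
Round 4: rule 1 [T => V]. New: V.
Round 5: rule 7 [V => L]. New: L.
Fixed point reached. N is concluded only by rule 5; rule 5 needs U (never derived).

no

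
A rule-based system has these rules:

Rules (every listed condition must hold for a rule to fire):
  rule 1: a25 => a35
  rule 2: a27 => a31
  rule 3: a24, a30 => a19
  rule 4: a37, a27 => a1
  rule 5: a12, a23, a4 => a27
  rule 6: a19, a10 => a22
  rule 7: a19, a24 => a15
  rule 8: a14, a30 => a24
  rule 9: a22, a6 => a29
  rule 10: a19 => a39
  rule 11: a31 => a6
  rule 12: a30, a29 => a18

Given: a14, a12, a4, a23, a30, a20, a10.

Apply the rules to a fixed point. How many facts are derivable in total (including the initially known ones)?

17

Round 1 fires rule 5, rule 8, giving a27, a24.
Round 2 fires rule 2, rule 3, giving a31, a19.
Round 3 fires rule 6, rule 7, rule 10, rule 11, giving a22, a15, a39, a6.
Round 4 fires rule 9, giving a29.
Round 5 fires rule 12, giving a18.
Closure: {a10, a12, a14, a15, a18, a19, a20, a22, a23, a24, a27, a29, a30, a31, a39, a4, a6} — 17 facts.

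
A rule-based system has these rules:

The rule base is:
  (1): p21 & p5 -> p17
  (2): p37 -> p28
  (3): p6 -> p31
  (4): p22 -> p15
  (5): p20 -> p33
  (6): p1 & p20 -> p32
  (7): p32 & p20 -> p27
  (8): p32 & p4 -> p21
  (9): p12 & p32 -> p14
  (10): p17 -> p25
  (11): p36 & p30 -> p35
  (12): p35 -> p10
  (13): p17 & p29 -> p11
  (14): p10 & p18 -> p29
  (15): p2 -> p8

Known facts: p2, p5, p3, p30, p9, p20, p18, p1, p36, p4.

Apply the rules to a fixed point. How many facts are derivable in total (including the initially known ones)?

Round 1 — (5), (6), (11), (15), derive p33, p32, p35, p8.
Round 2 — (7), (8), (12), derive p27, p21, p10.
Round 3 — (1), (14), derive p17, p29.
Round 4 — (10), (13), derive p25, p11.
Closure: {p1, p10, p11, p17, p18, p2, p20, p21, p25, p27, p29, p3, p30, p32, p33, p35, p36, p4, p5, p8, p9} — 21 facts.

21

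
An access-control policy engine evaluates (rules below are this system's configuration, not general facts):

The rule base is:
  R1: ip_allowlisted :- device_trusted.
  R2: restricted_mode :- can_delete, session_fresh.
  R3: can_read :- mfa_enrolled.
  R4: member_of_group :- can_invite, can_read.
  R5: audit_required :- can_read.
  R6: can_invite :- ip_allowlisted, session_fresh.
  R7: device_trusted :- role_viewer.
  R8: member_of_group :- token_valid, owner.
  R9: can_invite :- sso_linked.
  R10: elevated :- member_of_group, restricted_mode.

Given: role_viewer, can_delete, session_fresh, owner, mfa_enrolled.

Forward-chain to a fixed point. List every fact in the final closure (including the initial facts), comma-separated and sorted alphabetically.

Round 1: R2 [restricted_mode :- can_delete, session_fresh.]; R3 [can_read :- mfa_enrolled.]; R7 [device_trusted :- role_viewer.]. New: restricted_mode, can_read, device_trusted.
Round 2: R1 [ip_allowlisted :- device_trusted.]; R5 [audit_required :- can_read.]. New: ip_allowlisted, audit_required.
Round 3: R6 [can_invite :- ip_allowlisted, session_fresh.]. New: can_invite.
Round 4: R4 [member_of_group :- can_invite, can_read.]. New: member_of_group.
Round 5: R10 [elevated :- member_of_group, restricted_mode.]. New: elevated.

audit_required, can_delete, can_invite, can_read, device_trusted, elevated, ip_allowlisted, member_of_group, mfa_enrolled, owner, restricted_mode, role_viewer, session_fresh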